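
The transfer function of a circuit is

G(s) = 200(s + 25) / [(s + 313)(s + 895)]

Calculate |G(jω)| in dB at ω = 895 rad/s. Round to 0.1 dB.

At s = jω = j895:
zero (s+25): 25 + j895 → |·| = √(25²+895²) = √801650 ≈ 895.35, ∠ = arctan(895/25) ≈ 88.40°
pole (s+313): 313 + j895 → |·| = √(313²+895²) = √898994 ≈ 948.15, ∠ = arctan(895/313) ≈ 70.72°
pole (s+895): 895 + j895 → |·| = √(895²+895²) = √1602050 ≈ 1265.7, ∠ = arctan(895/895) ≈ 45.00°
|G| = 200 · 895.35 / 1.2001e+06 ≈ 0.14921
Gain = 20 log₁₀(0.14921) ≈ -16.52 dB

-16.5 dB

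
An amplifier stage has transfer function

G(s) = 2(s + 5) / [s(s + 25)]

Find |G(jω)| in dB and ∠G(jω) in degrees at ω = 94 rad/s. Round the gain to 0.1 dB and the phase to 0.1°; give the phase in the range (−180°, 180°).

At s = jω = j94:
zero (s+5): 5 + j94 → |·| = √(5²+94²) = √8861 ≈ 94.133, ∠ = arctan(94/5) ≈ 86.96°
pole (s+25): 25 + j94 → |·| = √(25²+94²) = √9461 ≈ 97.268, ∠ = arctan(94/25) ≈ 75.11°
pole at origin: |s| = 94, ∠ = 90.00° (in denominator)
|G| = 2 · 94.133 / 9143.2 ≈ 0.020591
Gain = 20 log₁₀(0.020591) ≈ -33.73 dB
∠G = 86.96° − 165.11° = -78.15°

-33.7 dB, -78.2°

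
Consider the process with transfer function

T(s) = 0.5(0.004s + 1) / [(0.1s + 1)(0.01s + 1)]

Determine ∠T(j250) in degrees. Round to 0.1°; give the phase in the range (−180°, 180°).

At ω = 250 rad/s:
zero (1 + j250·0.004) = 1 + j1 → |·| ≈ 1.4142, ∠ ≈ 45.00°
pole (1 + j250·0.1) = 1 + j25 → |·| ≈ 25.02, ∠ ≈ 87.71°
pole (1 + j250·0.01) = 1 + j2.5 → |·| ≈ 2.6926, ∠ ≈ 68.20°
∠T = (45.00°) − (87.71° + 68.20°) = -110.91°

-110.9°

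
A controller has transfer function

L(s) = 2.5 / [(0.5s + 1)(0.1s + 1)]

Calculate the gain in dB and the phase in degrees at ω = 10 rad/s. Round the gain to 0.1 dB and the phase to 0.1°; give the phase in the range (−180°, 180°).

At ω = 10 rad/s:
pole (1 + j10·0.5) = 1 + j5 → |·| ≈ 5.099, ∠ ≈ 78.69°
pole (1 + j10·0.1) = 1 + j1 → |·| ≈ 1.4142, ∠ ≈ 45.00°
|L| = 2.5 · 1 / (5.099 · 1.4142) ≈ 0.34669
Gain = 20 log₁₀(0.34669) ≈ -9.20 dB
∠L = (0°) − (78.69° + 45.00°) = -123.69°

-9.2 dB, -123.7°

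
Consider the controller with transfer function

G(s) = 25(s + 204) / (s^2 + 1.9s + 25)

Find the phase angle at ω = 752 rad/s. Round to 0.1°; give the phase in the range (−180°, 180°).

At s = jω = j752:
zero (s+204): 204 + j752 → |·| = √(204²+752²) = √607120 ≈ 779.18, ∠ = arctan(752/204) ≈ 74.82°
quadratic: (j752)² + 1.9·j752 + 25 = -565479 + j1428.8 → |·| ≈ 5.6548e+05, ∠ ≈ 179.86°
∠G = 74.82° − 179.86° = -105.04°

-105.0°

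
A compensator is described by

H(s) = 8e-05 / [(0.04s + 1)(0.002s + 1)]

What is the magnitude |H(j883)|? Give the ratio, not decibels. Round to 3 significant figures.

At ω = 883 rad/s:
pole (1 + j883·0.04) = 1 + j35.32 → |·| ≈ 35.334, ∠ ≈ 88.38°
pole (1 + j883·0.002) = 1 + j1.766 → |·| ≈ 2.0295, ∠ ≈ 60.48°
|H| = 8e-05 · 1 / (35.334 · 2.0295) ≈ 1.1156e-06

1.12e-06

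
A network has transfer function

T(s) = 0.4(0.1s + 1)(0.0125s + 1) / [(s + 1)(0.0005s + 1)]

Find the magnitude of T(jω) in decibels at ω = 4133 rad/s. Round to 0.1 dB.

-0.9 dB

At ω = 4133 rad/s:
zero (1 + j4133·0.1) = 1 + j413.3 → |·| ≈ 413.3, ∠ ≈ 89.86°
zero (1 + j4133·0.0125) = 1 + j51.6625 → |·| ≈ 51.672, ∠ ≈ 88.89°
pole (1 + j4133·1) = 1 + j4133 → |·| ≈ 4133, ∠ ≈ 89.99°
pole (1 + j4133·0.0005) = 1 + j2.0665 → |·| ≈ 2.2957, ∠ ≈ 64.18°
|T| = 0.4 · 413.3 · 51.672 / (4133 · 2.2957) ≈ 0.90033
Gain = 20 log₁₀(0.90033) ≈ -0.91 dB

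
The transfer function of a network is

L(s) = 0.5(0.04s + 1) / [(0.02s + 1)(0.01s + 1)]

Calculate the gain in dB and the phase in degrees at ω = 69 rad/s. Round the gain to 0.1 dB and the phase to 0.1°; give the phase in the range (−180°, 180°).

-3.0 dB, -18.6°

At ω = 69 rad/s:
zero (1 + j69·0.04) = 1 + j2.76 → |·| ≈ 2.9356, ∠ ≈ 70.08°
pole (1 + j69·0.02) = 1 + j1.38 → |·| ≈ 1.7042, ∠ ≈ 54.07°
pole (1 + j69·0.01) = 1 + j0.69 → |·| ≈ 1.2149, ∠ ≈ 34.61°
|L| = 0.5 · 2.9356 / (1.7042 · 1.2149) ≈ 0.70893
Gain = 20 log₁₀(0.70893) ≈ -2.99 dB
∠L = (70.08°) − (54.07° + 34.61°) = -18.60°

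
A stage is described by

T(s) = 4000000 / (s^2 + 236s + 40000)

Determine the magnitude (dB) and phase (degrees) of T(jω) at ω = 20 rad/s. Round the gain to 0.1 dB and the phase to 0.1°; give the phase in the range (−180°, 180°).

40.0 dB, -6.8°

At s = jω = j20:
quadratic: (j20)² + 236·j20 + 40000 = 39600 + j4720 → |·| ≈ 39880, ∠ ≈ 6.80°
|T| = 4000000 / 39880 ≈ 100.3
Gain = 20 log₁₀(100.3) ≈ 40.03 dB
∠T = 0.00° − 6.80° = -6.80°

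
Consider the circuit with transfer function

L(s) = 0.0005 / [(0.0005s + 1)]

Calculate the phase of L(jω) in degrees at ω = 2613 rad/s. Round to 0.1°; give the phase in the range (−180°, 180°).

-52.6°

At ω = 2613 rad/s:
pole (1 + j2613·0.0005) = 1 + j1.3065 → |·| ≈ 1.6453, ∠ ≈ 52.57°
∠L = (0°) − (52.57°) = -52.57°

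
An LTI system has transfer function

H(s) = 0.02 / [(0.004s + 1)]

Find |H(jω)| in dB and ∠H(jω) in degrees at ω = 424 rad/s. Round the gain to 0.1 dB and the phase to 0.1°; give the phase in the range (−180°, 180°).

-39.9 dB, -59.5°

At ω = 424 rad/s:
pole (1 + j424·0.004) = 1 + j1.696 → |·| ≈ 1.9689, ∠ ≈ 59.48°
|H| = 0.02 · 1 / (1.9689) ≈ 0.010158
Gain = 20 log₁₀(0.010158) ≈ -39.86 dB
∠H = (0°) − (59.48°) = -59.48°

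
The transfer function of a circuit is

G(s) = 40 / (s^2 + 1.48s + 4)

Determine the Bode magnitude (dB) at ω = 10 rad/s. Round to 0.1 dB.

-7.7 dB

At s = jω = j10:
quadratic: (j10)² + 1.48·j10 + 4 = -96 + j14.8 → |·| ≈ 97.134, ∠ ≈ 171.24°
|G| = 40 / 97.134 ≈ 0.4118
Gain = 20 log₁₀(0.4118) ≈ -7.71 dB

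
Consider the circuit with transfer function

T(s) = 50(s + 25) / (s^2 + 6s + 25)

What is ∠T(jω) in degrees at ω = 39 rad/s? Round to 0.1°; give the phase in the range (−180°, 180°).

-113.8°

At s = jω = j39:
zero (s+25): 25 + j39 → |·| = √(25²+39²) = √2146 ≈ 46.325, ∠ = arctan(39/25) ≈ 57.34°
quadratic: (j39)² + 6·j39 + 25 = -1496 + j234 → |·| ≈ 1514.2, ∠ ≈ 171.11°
∠T = 57.34° − 171.11° = -113.77°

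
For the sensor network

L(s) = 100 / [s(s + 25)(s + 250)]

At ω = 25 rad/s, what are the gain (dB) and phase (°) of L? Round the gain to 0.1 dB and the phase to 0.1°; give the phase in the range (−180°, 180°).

-66.9 dB, -140.7°

At s = jω = j25:
pole (s+25): 25 + j25 → |·| = √(25²+25²) = √1250 ≈ 35.355, ∠ = arctan(25/25) ≈ 45.00°
pole (s+250): 250 + j25 → |·| = √(250²+25²) = √63125 ≈ 251.25, ∠ = arctan(25/250) ≈ 5.71°
pole at origin: |s| = 25, ∠ = 90.00° (in denominator)
|L| = 100 / 2.2207e+05 ≈ 0.00045031
Gain = 20 log₁₀(0.00045031) ≈ -66.93 dB
∠L = 0.00° − 140.71° = -140.71°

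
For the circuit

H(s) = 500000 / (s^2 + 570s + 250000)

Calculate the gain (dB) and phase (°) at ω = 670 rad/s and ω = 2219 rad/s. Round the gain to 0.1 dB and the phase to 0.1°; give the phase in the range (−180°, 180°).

At s = jω = j670:
quadratic: (j670)² + 570·j670 + 250000 = -198900 + j381900 → |·| ≈ 4.3059e+05, ∠ ≈ 117.51°
|H| = 500000 / 4.3059e+05 ≈ 1.1612
Gain = 20 log₁₀(1.1612) ≈ 1.30 dB
∠H = 0.00° − 117.51° = -117.51°

At s = jω = j2219:
quadratic: (j2219)² + 570·j2219 + 250000 = -4673961 + j1264830 → |·| ≈ 4.8421e+06, ∠ ≈ 164.86°
|H| = 500000 / 4.8421e+06 ≈ 0.10326
Gain = 20 log₁₀(0.10326) ≈ -19.72 dB
∠H = 0.00° − 164.86° = -164.86°

ω = 670: 1.3 dB, -117.5°; ω = 2219: -19.7 dB, -164.9°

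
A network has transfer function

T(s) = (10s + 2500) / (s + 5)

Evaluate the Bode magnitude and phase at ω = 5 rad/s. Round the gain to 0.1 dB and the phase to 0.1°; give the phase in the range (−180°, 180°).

51.0 dB, -43.9°

Substitute s = j5:
Numerator: 10(j5) + 2500 = 2500 + j50
Denominator: (j5) + 5 = 5 + j5
|N| = √(2500² + 50²) ≈ 2500.5, ∠N ≈ 1.15°
|D| = √(5² + 5²) ≈ 7.0711, ∠D ≈ 45.00°
|T| = 2500.5 / 7.0711 ≈ 353.62
Gain = 20 log₁₀(353.62) ≈ 50.97 dB
∠T = 1.15° − 45.00° = -43.85°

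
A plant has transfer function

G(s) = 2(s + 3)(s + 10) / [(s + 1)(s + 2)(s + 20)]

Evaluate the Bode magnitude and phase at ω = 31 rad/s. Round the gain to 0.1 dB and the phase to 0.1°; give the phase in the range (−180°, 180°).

At s = jω = j31:
zero (s+3): 3 + j31 → |·| = √(3²+31²) = √970 ≈ 31.145, ∠ = arctan(31/3) ≈ 84.47°
zero (s+10): 10 + j31 → |·| = √(10²+31²) = √1061 ≈ 32.573, ∠ = arctan(31/10) ≈ 72.12°
pole (s+1): 1 + j31 → |·| = √(1²+31²) = √962 ≈ 31.016, ∠ = arctan(31/1) ≈ 88.15°
pole (s+2): 2 + j31 → |·| = √(2²+31²) = √965 ≈ 31.064, ∠ = arctan(31/2) ≈ 86.31°
pole (s+20): 20 + j31 → |·| = √(20²+31²) = √1361 ≈ 36.892, ∠ = arctan(31/20) ≈ 57.17°
|G| = 2 · 1014.5 / 35545 ≈ 0.057083
Gain = 20 log₁₀(0.057083) ≈ -24.87 dB
∠G = 156.59° − 231.63° = -75.04°

-24.9 dB, -75.0°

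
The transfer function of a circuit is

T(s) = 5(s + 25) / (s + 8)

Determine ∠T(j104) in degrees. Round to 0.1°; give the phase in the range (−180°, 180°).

At s = jω = j104:
zero (s+25): 25 + j104 → |·| = √(25²+104²) = √11441 ≈ 106.96, ∠ = arctan(104/25) ≈ 76.48°
pole (s+8): 8 + j104 → |·| = √(8²+104²) = √10880 ≈ 104.31, ∠ = arctan(104/8) ≈ 85.60°
∠T = 76.48° − 85.60° = -9.12°

-9.1°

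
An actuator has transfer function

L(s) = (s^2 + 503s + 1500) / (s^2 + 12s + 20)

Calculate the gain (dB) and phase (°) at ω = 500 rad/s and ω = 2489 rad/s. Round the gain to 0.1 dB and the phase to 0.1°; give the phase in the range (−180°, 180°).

ω = 500: 3.0 dB, -44.0°; ω = 2489: 0.2 dB, -11.2°

Substitute s = j500:
Numerator: (j500)^2 + 503(j500) + 1500 = -248500 + j251500
Denominator: (j500)^2 + 12(j500) + 20 = -249980 + j6000
|N| = √(248500² + 251500²) ≈ 3.5356e+05, ∠N ≈ 134.66°
|D| = √(249980² + 6000²) ≈ 2.5005e+05, ∠D ≈ 178.63°
|L| = 3.5356e+05 / 2.5005e+05 ≈ 1.414
Gain = 20 log₁₀(1.414) ≈ 3.01 dB
∠L = 134.66° − 178.63° = -43.97°

Substitute s = j2489:
Numerator: (j2489)^2 + 503(j2489) + 1500 = -6193621 + j1251967
Denominator: (j2489)^2 + 12(j2489) + 20 = -6195101 + j29868
|N| = √(6193621² + 1251967²) ≈ 6.3189e+06, ∠N ≈ 168.57°
|D| = √(6195101² + 29868²) ≈ 6.1952e+06, ∠D ≈ 179.72°
|L| = 6.3189e+06 / 6.1952e+06 ≈ 1.02
Gain = 20 log₁₀(1.02) ≈ 0.17 dB
∠L = 168.57° − 179.72° = -11.15°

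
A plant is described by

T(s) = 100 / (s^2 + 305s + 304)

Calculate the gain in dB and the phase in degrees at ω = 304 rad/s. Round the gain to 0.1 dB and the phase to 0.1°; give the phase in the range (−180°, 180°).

-62.3 dB, -134.8°

Substitute s = j304:
Numerator: 100 = 100 + j0
Denominator: (j304)^2 + 305(j304) + 304 = -92112 + j92720
|N| = √(100² + 0²) ≈ 100, ∠N ≈ 0.00°
|D| = √(92112² + 92720²) ≈ 1.307e+05, ∠D ≈ 134.81°
|T| = 100 / 1.307e+05 ≈ 0.00076511
Gain = 20 log₁₀(0.00076511) ≈ -62.33 dB
∠T = 0.00° − 134.81° = -134.81°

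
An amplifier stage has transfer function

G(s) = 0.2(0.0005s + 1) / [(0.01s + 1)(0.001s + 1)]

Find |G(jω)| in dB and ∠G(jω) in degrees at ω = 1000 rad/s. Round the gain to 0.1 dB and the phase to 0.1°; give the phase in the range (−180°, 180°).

-36.1 dB, -102.7°

At ω = 1000 rad/s:
zero (1 + j1000·0.0005) = 1 + j0.5 → |·| ≈ 1.118, ∠ ≈ 26.57°
pole (1 + j1000·0.01) = 1 + j10 → |·| ≈ 10.05, ∠ ≈ 84.29°
pole (1 + j1000·0.001) = 1 + j1 → |·| ≈ 1.4142, ∠ ≈ 45.00°
|G| = 0.2 · 1.118 / (10.05 · 1.4142) ≈ 0.015732
Gain = 20 log₁₀(0.015732) ≈ -36.06 dB
∠G = (26.57°) − (84.29° + 45.00°) = -102.72°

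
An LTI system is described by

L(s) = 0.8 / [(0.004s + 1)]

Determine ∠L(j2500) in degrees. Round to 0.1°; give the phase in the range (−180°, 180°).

At ω = 2500 rad/s:
pole (1 + j2500·0.004) = 1 + j10 → |·| ≈ 10.05, ∠ ≈ 84.29°
∠L = (0°) − (84.29°) = -84.29°

-84.3°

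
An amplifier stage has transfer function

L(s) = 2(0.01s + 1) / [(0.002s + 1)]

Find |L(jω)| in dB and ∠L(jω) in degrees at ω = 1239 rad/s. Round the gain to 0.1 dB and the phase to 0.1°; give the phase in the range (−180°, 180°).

At ω = 1239 rad/s:
zero (1 + j1239·0.01) = 1 + j12.39 → |·| ≈ 12.43, ∠ ≈ 85.39°
pole (1 + j1239·0.002) = 1 + j2.478 → |·| ≈ 2.6722, ∠ ≈ 68.02°
|L| = 2 · 12.43 / (2.6722) ≈ 9.3032
Gain = 20 log₁₀(9.3032) ≈ 19.37 dB
∠L = (85.39°) − (68.02°) = 17.37°

19.4 dB, 17.4°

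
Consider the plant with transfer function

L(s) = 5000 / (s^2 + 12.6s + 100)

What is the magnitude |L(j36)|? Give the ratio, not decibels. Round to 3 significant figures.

At s = jω = j36:
quadratic: (j36)² + 12.6·j36 + 100 = -1196 + j453.6 → |·| ≈ 1279.1, ∠ ≈ 159.23°
|L| = 5000 / 1279.1 ≈ 3.909

3.91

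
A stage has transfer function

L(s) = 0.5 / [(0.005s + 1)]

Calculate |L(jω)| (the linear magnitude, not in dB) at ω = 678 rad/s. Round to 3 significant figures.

0.141

At ω = 678 rad/s:
pole (1 + j678·0.005) = 1 + j3.39 → |·| ≈ 3.5344, ∠ ≈ 73.56°
|L| = 0.5 · 1 / (3.5344) ≈ 0.14147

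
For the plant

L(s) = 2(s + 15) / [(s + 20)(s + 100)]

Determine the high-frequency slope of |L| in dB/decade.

-20 dB/decade

Each pole contributes −20 dB/decade at high frequency; each zero contributes +20 dB/decade.
Net: 1 zero(s) − 2 pole(s) → -20 dB/decade.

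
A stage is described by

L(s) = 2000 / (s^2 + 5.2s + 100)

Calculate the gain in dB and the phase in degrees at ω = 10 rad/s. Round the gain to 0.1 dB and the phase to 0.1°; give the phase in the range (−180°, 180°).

At s = jω = j10:
quadratic: (j10)² + 5.2·j10 + 100 = 0 + j52 → |·| ≈ 52, ∠ ≈ 90.00°
|L| = 2000 / 52 ≈ 38.462
Gain = 20 log₁₀(38.462) ≈ 31.70 dB
∠L = 0.00° − 90.00° = -90.00°

31.7 dB, -90.0°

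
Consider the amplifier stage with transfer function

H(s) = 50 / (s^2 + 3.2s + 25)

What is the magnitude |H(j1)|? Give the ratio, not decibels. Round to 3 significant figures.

At s = jω = j1:
quadratic: (j1)² + 3.2·j1 + 25 = 24 + j3.2 → |·| ≈ 24.212, ∠ ≈ 7.59°
|H| = 50 / 24.212 ≈ 2.0651

2.07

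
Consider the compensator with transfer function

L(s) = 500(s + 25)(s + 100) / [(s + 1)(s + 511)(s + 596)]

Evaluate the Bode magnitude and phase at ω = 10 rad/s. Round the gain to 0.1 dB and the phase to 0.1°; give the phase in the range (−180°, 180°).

At s = jω = j10:
zero (s+25): 25 + j10 → |·| = √(25²+10²) = √725 ≈ 26.926, ∠ = arctan(10/25) ≈ 21.80°
zero (s+100): 100 + j10 → |·| = √(100²+10²) = √10100 ≈ 100.5, ∠ = arctan(10/100) ≈ 5.71°
pole (s+1): 1 + j10 → |·| = √(1²+10²) = √101 ≈ 10.05, ∠ = arctan(10/1) ≈ 84.29°
pole (s+511): 511 + j10 → |·| = √(511²+10²) = √261221 ≈ 511.1, ∠ = arctan(10/511) ≈ 1.12°
pole (s+596): 596 + j10 → |·| = √(596²+10²) = √355316 ≈ 596.08, ∠ = arctan(10/596) ≈ 0.96°
|L| = 500 · 2706.1 / 3.0618e+06 ≈ 0.44191
Gain = 20 log₁₀(0.44191) ≈ -7.09 dB
∠L = 27.51° − 86.37° = -58.86°

-7.1 dB, -58.9°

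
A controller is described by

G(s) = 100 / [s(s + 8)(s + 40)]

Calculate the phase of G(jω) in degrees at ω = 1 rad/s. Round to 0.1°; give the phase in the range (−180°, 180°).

-98.6°

At s = jω = j1:
pole (s+8): 8 + j1 → |·| = √(8²+1²) = √65 ≈ 8.0623, ∠ = arctan(1/8) ≈ 7.13°
pole (s+40): 40 + j1 → |·| = √(40²+1²) = √1601 ≈ 40.012, ∠ = arctan(1/40) ≈ 1.43°
pole at origin: |s| = 1, ∠ = 90.00° (in denominator)
∠G = 0.00° − 98.56° = -98.56°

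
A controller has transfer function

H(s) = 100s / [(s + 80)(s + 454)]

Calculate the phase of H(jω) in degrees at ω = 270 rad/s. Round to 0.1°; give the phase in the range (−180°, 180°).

At s = jω = j270:
zero at origin: s = j270 → |·| = 270, ∠ = 90.00°
pole (s+80): 80 + j270 → |·| = √(80²+270²) = √79300 ≈ 281.6, ∠ = arctan(270/80) ≈ 73.50°
pole (s+454): 454 + j270 → |·| = √(454²+270²) = √279016 ≈ 528.22, ∠ = arctan(270/454) ≈ 30.74°
∠H = 90.00° − 104.24° = -14.24°

-14.2°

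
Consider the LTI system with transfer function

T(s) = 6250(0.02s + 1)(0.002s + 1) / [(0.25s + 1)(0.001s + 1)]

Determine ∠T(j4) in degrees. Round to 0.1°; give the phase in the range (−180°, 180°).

At ω = 4 rad/s:
zero (1 + j4·0.02) = 1 + j0.08 → |·| ≈ 1.0032, ∠ ≈ 4.57°
zero (1 + j4·0.002) = 1 + j0.008 → |·| ≈ 1, ∠ ≈ 0.46°
pole (1 + j4·0.25) = 1 + j1 → |·| ≈ 1.4142, ∠ ≈ 45.00°
pole (1 + j4·0.001) = 1 + j0.004 → |·| ≈ 1, ∠ ≈ 0.23°
∠T = (4.57° + 0.46°) − (45.00° + 0.23°) = -40.20°

-40.2°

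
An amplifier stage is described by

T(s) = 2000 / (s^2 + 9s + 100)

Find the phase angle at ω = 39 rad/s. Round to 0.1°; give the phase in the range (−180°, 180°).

At s = jω = j39:
quadratic: (j39)² + 9·j39 + 100 = -1421 + j351 → |·| ≈ 1463.7, ∠ ≈ 166.13°
∠T = 0.00° − 166.13° = -166.13°

-166.1°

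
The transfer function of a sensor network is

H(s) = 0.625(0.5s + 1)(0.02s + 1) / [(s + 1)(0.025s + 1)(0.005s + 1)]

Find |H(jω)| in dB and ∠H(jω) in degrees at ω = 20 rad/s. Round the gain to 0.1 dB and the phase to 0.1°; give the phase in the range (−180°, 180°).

At ω = 20 rad/s:
zero (1 + j20·0.5) = 1 + j10 → |·| ≈ 10.05, ∠ ≈ 84.29°
zero (1 + j20·0.02) = 1 + j0.4 → |·| ≈ 1.077, ∠ ≈ 21.80°
pole (1 + j20·1) = 1 + j20 → |·| ≈ 20.025, ∠ ≈ 87.14°
pole (1 + j20·0.025) = 1 + j0.5 → |·| ≈ 1.118, ∠ ≈ 26.57°
pole (1 + j20·0.005) = 1 + j0.1 → |·| ≈ 1.005, ∠ ≈ 5.71°
|H| = 0.625 · 10.05 · 1.077 / (20.025 · 1.118 · 1.005) ≈ 0.30066
Gain = 20 log₁₀(0.30066) ≈ -10.44 dB
∠H = (84.29° + 21.80°) − (87.14° + 26.57° + 5.71°) = -13.33°

-10.4 dB, -13.3°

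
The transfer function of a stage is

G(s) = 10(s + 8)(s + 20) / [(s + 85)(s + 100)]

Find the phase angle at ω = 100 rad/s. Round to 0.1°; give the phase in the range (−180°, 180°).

69.5°

At s = jω = j100:
zero (s+8): 8 + j100 → |·| = √(8²+100²) = √10064 ≈ 100.32, ∠ = arctan(100/8) ≈ 85.43°
zero (s+20): 20 + j100 → |·| = √(20²+100²) = √10400 ≈ 101.98, ∠ = arctan(100/20) ≈ 78.69°
pole (s+85): 85 + j100 → |·| = √(85²+100²) = √17225 ≈ 131.24, ∠ = arctan(100/85) ≈ 49.64°
pole (s+100): 100 + j100 → |·| = √(100²+100²) = √20000 ≈ 141.42, ∠ = arctan(100/100) ≈ 45.00°
∠G = 164.12° − 94.64° = 69.48°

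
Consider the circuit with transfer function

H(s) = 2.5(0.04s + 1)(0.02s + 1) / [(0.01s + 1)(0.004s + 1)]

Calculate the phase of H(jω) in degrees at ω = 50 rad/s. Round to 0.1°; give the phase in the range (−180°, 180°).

70.6°

At ω = 50 rad/s:
zero (1 + j50·0.04) = 1 + j2 → |·| ≈ 2.2361, ∠ ≈ 63.43°
zero (1 + j50·0.02) = 1 + j1 → |·| ≈ 1.4142, ∠ ≈ 45.00°
pole (1 + j50·0.01) = 1 + j0.5 → |·| ≈ 1.118, ∠ ≈ 26.57°
pole (1 + j50·0.004) = 1 + j0.2 → |·| ≈ 1.0198, ∠ ≈ 11.31°
∠H = (63.43° + 45.00°) − (26.57° + 11.31°) = 70.55°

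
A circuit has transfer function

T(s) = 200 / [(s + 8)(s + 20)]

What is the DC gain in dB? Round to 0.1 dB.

1.9 dB

T(0) = 200 / (8·20) = 1.25
20 log₁₀(1.25) ≈ 1.94 dB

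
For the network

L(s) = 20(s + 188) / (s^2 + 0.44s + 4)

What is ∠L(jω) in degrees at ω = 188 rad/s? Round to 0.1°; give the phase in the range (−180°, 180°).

At s = jω = j188:
zero (s+188): 188 + j188 → |·| = √(188²+188²) = √70688 ≈ 265.87, ∠ = arctan(188/188) ≈ 45.00°
quadratic: (j188)² + 0.44·j188 + 4 = -35340 + j82.72 → |·| ≈ 35340, ∠ ≈ 179.87°
∠L = 45.00° − 179.87° = -134.87°

-134.9°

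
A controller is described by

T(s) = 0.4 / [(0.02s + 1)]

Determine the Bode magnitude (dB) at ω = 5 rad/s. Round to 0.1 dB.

At ω = 5 rad/s:
pole (1 + j5·0.02) = 1 + j0.1 → |·| ≈ 1.005, ∠ ≈ 5.71°
|T| = 0.4 · 1 / (1.005) ≈ 0.39801
Gain = 20 log₁₀(0.39801) ≈ -8.00 dB

-8.0 dB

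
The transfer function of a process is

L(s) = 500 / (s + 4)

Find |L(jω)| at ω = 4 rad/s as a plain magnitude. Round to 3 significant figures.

88.4

At s = jω = j4:
pole (s+4): 4 + j4 → |·| = √(4²+4²) = √32 ≈ 5.6569, ∠ = arctan(4/4) ≈ 45.00°
|L| = 500 / 5.6569 ≈ 88.388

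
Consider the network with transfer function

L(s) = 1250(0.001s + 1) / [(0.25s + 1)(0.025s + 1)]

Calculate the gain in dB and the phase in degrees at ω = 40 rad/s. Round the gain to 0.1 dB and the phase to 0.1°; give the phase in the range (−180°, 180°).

At ω = 40 rad/s:
zero (1 + j40·0.001) = 1 + j0.04 → |·| ≈ 1.0008, ∠ ≈ 2.29°
pole (1 + j40·0.25) = 1 + j10 → |·| ≈ 10.05, ∠ ≈ 84.29°
pole (1 + j40·0.025) = 1 + j1 → |·| ≈ 1.4142, ∠ ≈ 45.00°
|L| = 1250 · 1.0008 / (10.05 · 1.4142) ≈ 88.02
Gain = 20 log₁₀(88.02) ≈ 38.89 dB
∠L = (2.29°) − (84.29° + 45.00°) = -127.00°

38.9 dB, -127.0°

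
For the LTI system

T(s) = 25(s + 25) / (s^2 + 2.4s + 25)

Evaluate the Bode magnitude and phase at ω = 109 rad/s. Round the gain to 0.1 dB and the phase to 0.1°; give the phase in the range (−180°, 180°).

-12.6 dB, -101.7°

At s = jω = j109:
zero (s+25): 25 + j109 → |·| = √(25²+109²) = √12506 ≈ 111.83, ∠ = arctan(109/25) ≈ 77.08°
quadratic: (j109)² + 2.4·j109 + 25 = -11856 + j261.6 → |·| ≈ 11859, ∠ ≈ 178.74°
|T| = 25 · 111.83 / 11859 ≈ 0.23575
Gain = 20 log₁₀(0.23575) ≈ -12.55 dB
∠T = 77.08° − 178.74° = -101.66°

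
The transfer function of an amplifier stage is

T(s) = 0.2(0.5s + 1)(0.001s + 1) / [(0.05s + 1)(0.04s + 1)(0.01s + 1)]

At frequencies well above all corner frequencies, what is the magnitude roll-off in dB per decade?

-20 dB/decade

Each pole contributes −20 dB/decade at high frequency; each zero contributes +20 dB/decade.
Net: 2 zero(s) − 3 pole(s) → -20 dB/decade.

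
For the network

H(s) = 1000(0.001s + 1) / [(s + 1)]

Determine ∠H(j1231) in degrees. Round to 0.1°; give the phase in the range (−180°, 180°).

At ω = 1231 rad/s:
zero (1 + j1231·0.001) = 1 + j1.231 → |·| ≈ 1.586, ∠ ≈ 50.91°
pole (1 + j1231·1) = 1 + j1231 → |·| ≈ 1231, ∠ ≈ 89.95°
∠H = (50.91°) − (89.95°) = -39.04°

-39.0°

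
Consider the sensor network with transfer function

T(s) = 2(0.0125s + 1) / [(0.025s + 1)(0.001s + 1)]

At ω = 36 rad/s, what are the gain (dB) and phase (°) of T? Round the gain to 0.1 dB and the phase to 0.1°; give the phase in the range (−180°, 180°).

4.2 dB, -19.8°

At ω = 36 rad/s:
zero (1 + j36·0.0125) = 1 + j0.45 → |·| ≈ 1.0966, ∠ ≈ 24.23°
pole (1 + j36·0.025) = 1 + j0.9 → |·| ≈ 1.3454, ∠ ≈ 41.99°
pole (1 + j36·0.001) = 1 + j0.036 → |·| ≈ 1.0006, ∠ ≈ 2.06°
|T| = 2 · 1.0966 / (1.3454 · 1.0006) ≈ 1.6292
Gain = 20 log₁₀(1.6292) ≈ 4.24 dB
∠T = (24.23°) − (41.99° + 2.06°) = -19.82°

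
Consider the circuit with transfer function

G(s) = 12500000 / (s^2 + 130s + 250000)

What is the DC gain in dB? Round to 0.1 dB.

G(0) = 12500000 / 250000 = 50
20 log₁₀(50) ≈ 33.98 dB

34.0 dB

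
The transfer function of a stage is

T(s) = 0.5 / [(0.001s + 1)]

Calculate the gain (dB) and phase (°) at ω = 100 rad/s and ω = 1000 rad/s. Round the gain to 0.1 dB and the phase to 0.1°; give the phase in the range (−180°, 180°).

At ω = 100 rad/s:
pole (1 + j100·0.001) = 1 + j0.1 → |·| ≈ 1.005, ∠ ≈ 5.71°
|T| = 0.5 · 1 / (1.005) ≈ 0.49751
Gain = 20 log₁₀(0.49751) ≈ -6.06 dB
∠T = (0°) − (5.71°) = -5.71°

At ω = 1000 rad/s:
pole (1 + j1000·0.001) = 1 + j1 → |·| ≈ 1.4142, ∠ ≈ 45.00°
|T| = 0.5 · 1 / (1.4142) ≈ 0.35356
Gain = 20 log₁₀(0.35356) ≈ -9.03 dB
∠T = (0°) − (45.00°) = -45.00°

ω = 100: -6.1 dB, -5.7°; ω = 1000: -9.0 dB, -45.0°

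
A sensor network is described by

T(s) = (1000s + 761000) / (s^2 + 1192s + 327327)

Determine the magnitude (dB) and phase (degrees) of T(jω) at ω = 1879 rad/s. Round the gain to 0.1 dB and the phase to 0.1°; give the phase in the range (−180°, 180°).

-5.7 dB, -77.1°

Substitute s = j1879:
Numerator: 1000(j1879) + 761000 = 761000 + j1879000
Denominator: (j1879)^2 + 1192(j1879) + 327327 = -3203314 + j2239768
|N| = √(761000² + 1879000²) ≈ 2.0273e+06, ∠N ≈ 67.95°
|D| = √(3203314² + 2239768²) ≈ 3.9087e+06, ∠D ≈ 145.04°
|T| = 2.0273e+06 / 3.9087e+06 ≈ 0.51866
Gain = 20 log₁₀(0.51866) ≈ -5.70 dB
∠T = 67.95° − 145.04° = -77.09°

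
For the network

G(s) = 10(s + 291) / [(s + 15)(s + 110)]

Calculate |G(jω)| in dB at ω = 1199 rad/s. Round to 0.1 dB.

-41.4 dB

At s = jω = j1199:
zero (s+291): 291 + j1199 → |·| = √(291²+1199²) = √1522282 ≈ 1233.8, ∠ = arctan(1199/291) ≈ 76.36°
pole (s+15): 15 + j1199 → |·| = √(15²+1199²) = √1437826 ≈ 1199.1, ∠ = arctan(1199/15) ≈ 89.28°
pole (s+110): 110 + j1199 → |·| = √(110²+1199²) = √1449701 ≈ 1204, ∠ = arctan(1199/110) ≈ 84.76°
|G| = 10 · 1233.8 / 1.4437e+06 ≈ 0.0085461
Gain = 20 log₁₀(0.0085461) ≈ -41.36 dB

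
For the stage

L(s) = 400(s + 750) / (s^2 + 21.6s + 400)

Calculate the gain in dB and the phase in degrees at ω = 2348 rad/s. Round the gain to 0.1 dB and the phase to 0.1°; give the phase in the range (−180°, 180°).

At s = jω = j2348:
zero (s+750): 750 + j2348 → |·| = √(750²+2348²) = √6075604 ≈ 2464.9, ∠ = arctan(2348/750) ≈ 72.29°
quadratic: (j2348)² + 21.6·j2348 + 400 = -5512704 + j50716.8 → |·| ≈ 5.5129e+06, ∠ ≈ 179.47°
|L| = 400 · 2464.9 / 5.5129e+06 ≈ 0.17885
Gain = 20 log₁₀(0.17885) ≈ -14.95 dB
∠L = 72.29° − 179.47° = -107.18°

-15.0 dB, -107.2°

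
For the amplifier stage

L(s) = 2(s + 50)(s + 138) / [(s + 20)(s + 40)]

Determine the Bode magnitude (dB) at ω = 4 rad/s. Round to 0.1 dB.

At s = jω = j4:
zero (s+50): 50 + j4 → |·| = √(50²+4²) = √2516 ≈ 50.16, ∠ = arctan(4/50) ≈ 4.57°
zero (s+138): 138 + j4 → |·| = √(138²+4²) = √19060 ≈ 138.06, ∠ = arctan(4/138) ≈ 1.66°
pole (s+20): 20 + j4 → |·| = √(20²+4²) = √416 ≈ 20.396, ∠ = arctan(4/20) ≈ 11.31°
pole (s+40): 40 + j4 → |·| = √(40²+4²) = √1616 ≈ 40.2, ∠ = arctan(4/40) ≈ 5.71°
|L| = 2 · 6925.1 / 819.92 ≈ 16.892
Gain = 20 log₁₀(16.892) ≈ 24.55 dB

24.6 dB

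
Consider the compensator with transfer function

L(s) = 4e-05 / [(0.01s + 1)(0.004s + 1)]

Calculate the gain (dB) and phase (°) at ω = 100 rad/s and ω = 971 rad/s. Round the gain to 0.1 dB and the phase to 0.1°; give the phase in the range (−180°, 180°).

ω = 100: -91.6 dB, -66.8°; ω = 971: -119.8 dB, -159.7°

At ω = 100 rad/s:
pole (1 + j100·0.01) = 1 + j1 → |·| ≈ 1.4142, ∠ ≈ 45.00°
pole (1 + j100·0.004) = 1 + j0.4 → |·| ≈ 1.077, ∠ ≈ 21.80°
|L| = 4e-05 · 1 / (1.4142 · 1.077) ≈ 2.6262e-05
Gain = 20 log₁₀(2.6262e-05) ≈ -91.61 dB
∠L = (0°) − (45.00° + 21.80°) = -66.80°

At ω = 971 rad/s:
pole (1 + j971·0.01) = 1 + j9.71 → |·| ≈ 9.7614, ∠ ≈ 84.12°
pole (1 + j971·0.004) = 1 + j3.884 → |·| ≈ 4.0107, ∠ ≈ 75.56°
|L| = 4e-05 · 1 / (9.7614 · 4.0107) ≈ 1.0217e-06
Gain = 20 log₁₀(1.0217e-06) ≈ -119.81 dB
∠L = (0°) − (84.12° + 75.56°) = -159.68°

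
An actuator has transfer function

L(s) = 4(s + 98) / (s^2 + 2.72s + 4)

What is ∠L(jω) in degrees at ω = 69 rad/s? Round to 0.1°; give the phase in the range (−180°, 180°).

At s = jω = j69:
zero (s+98): 98 + j69 → |·| = √(98²+69²) = √14365 ≈ 119.85, ∠ = arctan(69/98) ≈ 35.15°
quadratic: (j69)² + 2.72·j69 + 4 = -4757 + j187.68 → |·| ≈ 4760.7, ∠ ≈ 177.74°
∠L = 35.15° − 177.74° = -142.59°

-142.6°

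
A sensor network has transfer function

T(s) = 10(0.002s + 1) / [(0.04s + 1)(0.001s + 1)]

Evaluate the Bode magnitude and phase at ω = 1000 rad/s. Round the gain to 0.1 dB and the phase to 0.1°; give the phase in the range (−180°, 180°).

At ω = 1000 rad/s:
zero (1 + j1000·0.002) = 1 + j2 → |·| ≈ 2.2361, ∠ ≈ 63.43°
pole (1 + j1000·0.04) = 1 + j40 → |·| ≈ 40.012, ∠ ≈ 88.57°
pole (1 + j1000·0.001) = 1 + j1 → |·| ≈ 1.4142, ∠ ≈ 45.00°
|T| = 10 · 2.2361 / (40.012 · 1.4142) ≈ 0.39518
Gain = 20 log₁₀(0.39518) ≈ -8.06 dB
∠T = (63.43°) − (88.57° + 45.00°) = -70.14°

-8.1 dB, -70.1°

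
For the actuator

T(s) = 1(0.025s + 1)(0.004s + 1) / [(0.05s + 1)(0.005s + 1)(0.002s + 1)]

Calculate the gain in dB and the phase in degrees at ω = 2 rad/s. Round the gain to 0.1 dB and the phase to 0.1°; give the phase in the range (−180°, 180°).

-0.0 dB, -3.2°

At ω = 2 rad/s:
zero (1 + j2·0.025) = 1 + j0.05 → |·| ≈ 1.0012, ∠ ≈ 2.86°
zero (1 + j2·0.004) = 1 + j0.008 → |·| ≈ 1, ∠ ≈ 0.46°
pole (1 + j2·0.05) = 1 + j0.1 → |·| ≈ 1.005, ∠ ≈ 5.71°
pole (1 + j2·0.005) = 1 + j0.01 → |·| ≈ 1, ∠ ≈ 0.57°
pole (1 + j2·0.002) = 1 + j0.004 → |·| ≈ 1, ∠ ≈ 0.23°
|T| = 1 · 1.0012 · 1 / (1.005 · 1 · 1) ≈ 0.99622
Gain = 20 log₁₀(0.99622) ≈ -0.03 dB
∠T = (2.86° + 0.46°) − (5.71° + 0.57° + 0.23°) = -3.19°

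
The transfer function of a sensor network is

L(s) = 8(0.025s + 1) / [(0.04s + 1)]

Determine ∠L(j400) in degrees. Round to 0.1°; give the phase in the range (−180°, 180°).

-2.1°

At ω = 400 rad/s:
zero (1 + j400·0.025) = 1 + j10 → |·| ≈ 10.05, ∠ ≈ 84.29°
pole (1 + j400·0.04) = 1 + j16 → |·| ≈ 16.031, ∠ ≈ 86.42°
∠L = (84.29°) − (86.42°) = -2.13°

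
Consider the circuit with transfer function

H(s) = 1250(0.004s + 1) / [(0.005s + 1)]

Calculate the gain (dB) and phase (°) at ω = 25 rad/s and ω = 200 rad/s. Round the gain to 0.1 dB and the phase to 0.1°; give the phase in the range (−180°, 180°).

At ω = 25 rad/s:
zero (1 + j25·0.004) = 1 + j0.1 → |·| ≈ 1.005, ∠ ≈ 5.71°
pole (1 + j25·0.005) = 1 + j0.125 → |·| ≈ 1.0078, ∠ ≈ 7.13°
|H| = 1250 · 1.005 / (1.0078) ≈ 1246.5
Gain = 20 log₁₀(1246.5) ≈ 61.91 dB
∠H = (5.71°) − (7.13°) = -1.42°

At ω = 200 rad/s:
zero (1 + j200·0.004) = 1 + j0.8 → |·| ≈ 1.2806, ∠ ≈ 38.66°
pole (1 + j200·0.005) = 1 + j1 → |·| ≈ 1.4142, ∠ ≈ 45.00°
|H| = 1250 · 1.2806 / (1.4142) ≈ 1131.9
Gain = 20 log₁₀(1131.9) ≈ 61.08 dB
∠H = (38.66°) − (45.00°) = -6.34°

ω = 25: 61.9 dB, -1.4°; ω = 200: 61.1 dB, -6.3°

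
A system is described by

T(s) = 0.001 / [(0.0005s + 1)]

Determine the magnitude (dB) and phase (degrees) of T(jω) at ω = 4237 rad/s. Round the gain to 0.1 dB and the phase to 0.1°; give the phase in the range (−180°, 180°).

-67.4 dB, -64.7°

At ω = 4237 rad/s:
pole (1 + j4237·0.0005) = 1 + j2.1185 → |·| ≈ 2.3427, ∠ ≈ 64.73°
|T| = 0.001 · 1 / (2.3427) ≈ 0.00042686
Gain = 20 log₁₀(0.00042686) ≈ -67.39 dB
∠T = (0°) − (64.73°) = -64.73°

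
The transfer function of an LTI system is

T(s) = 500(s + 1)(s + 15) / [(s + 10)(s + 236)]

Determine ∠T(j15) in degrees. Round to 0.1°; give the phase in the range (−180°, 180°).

At s = jω = j15:
zero (s+1): 1 + j15 → |·| = √(1²+15²) = √226 ≈ 15.033, ∠ = arctan(15/1) ≈ 86.19°
zero (s+15): 15 + j15 → |·| = √(15²+15²) = √450 ≈ 21.213, ∠ = arctan(15/15) ≈ 45.00°
pole (s+10): 10 + j15 → |·| = √(10²+15²) = √325 ≈ 18.028, ∠ = arctan(15/10) ≈ 56.31°
pole (s+236): 236 + j15 → |·| = √(236²+15²) = √55921 ≈ 236.48, ∠ = arctan(15/236) ≈ 3.64°
∠T = 131.19° − 59.95° = 71.24°

71.2°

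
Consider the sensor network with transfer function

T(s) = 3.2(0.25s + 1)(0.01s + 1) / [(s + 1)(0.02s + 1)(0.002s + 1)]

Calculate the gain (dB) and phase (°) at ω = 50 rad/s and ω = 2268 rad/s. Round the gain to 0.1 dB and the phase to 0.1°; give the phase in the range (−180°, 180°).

At ω = 50 rad/s:
zero (1 + j50·0.25) = 1 + j12.5 → |·| ≈ 12.54, ∠ ≈ 85.43°
zero (1 + j50·0.01) = 1 + j0.5 → |·| ≈ 1.118, ∠ ≈ 26.57°
pole (1 + j50·1) = 1 + j50 → |·| ≈ 50.01, ∠ ≈ 88.85°
pole (1 + j50·0.02) = 1 + j1 → |·| ≈ 1.4142, ∠ ≈ 45.00°
pole (1 + j50·0.002) = 1 + j0.1 → |·| ≈ 1.005, ∠ ≈ 5.71°
|T| = 3.2 · 12.54 · 1.118 / (50.01 · 1.4142 · 1.005) ≈ 0.63118
Gain = 20 log₁₀(0.63118) ≈ -4.00 dB
∠T = (85.43° + 26.57°) − (88.85° + 45.00° + 5.71°) = -27.56°

At ω = 2268 rad/s:
zero (1 + j2268·0.25) = 1 + j567 → |·| ≈ 567, ∠ ≈ 89.90°
zero (1 + j2268·0.01) = 1 + j22.68 → |·| ≈ 22.702, ∠ ≈ 87.48°
pole (1 + j2268·1) = 1 + j2268 → |·| ≈ 2268, ∠ ≈ 89.97°
pole (1 + j2268·0.02) = 1 + j45.36 → |·| ≈ 45.371, ∠ ≈ 88.74°
pole (1 + j2268·0.002) = 1 + j4.536 → |·| ≈ 4.6449, ∠ ≈ 77.57°
|T| = 3.2 · 567 · 22.702 / (2268 · 45.371 · 4.6449) ≈ 0.086179
Gain = 20 log₁₀(0.086179) ≈ -21.29 dB
∠T = (89.90° + 87.48°) − (89.97° + 88.74° + 77.57°) = -78.90°

ω = 50: -4.0 dB, -27.6°; ω = 2268: -21.3 dB, -78.9°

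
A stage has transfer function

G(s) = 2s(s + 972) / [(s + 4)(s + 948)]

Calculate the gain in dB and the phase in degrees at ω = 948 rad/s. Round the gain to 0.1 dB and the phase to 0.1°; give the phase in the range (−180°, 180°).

At s = jω = j948:
zero (s+972): 972 + j948 → |·| = √(972²+948²) = √1843488 ≈ 1357.8, ∠ = arctan(948/972) ≈ 44.28°
zero at origin: s = j948 → |·| = 948, ∠ = 90.00°
pole (s+4): 4 + j948 → |·| = √(4²+948²) = √898720 ≈ 948.01, ∠ = arctan(948/4) ≈ 89.76°
pole (s+948): 948 + j948 → |·| = √(948²+948²) = √1797408 ≈ 1340.7, ∠ = arctan(948/948) ≈ 45.00°
|G| = 2 · 1.2872e+06 / 1.271e+06 ≈ 2.0255
Gain = 20 log₁₀(2.0255) ≈ 6.13 dB
∠G = 134.28° − 134.76° = -0.48°

6.1 dB, -0.5°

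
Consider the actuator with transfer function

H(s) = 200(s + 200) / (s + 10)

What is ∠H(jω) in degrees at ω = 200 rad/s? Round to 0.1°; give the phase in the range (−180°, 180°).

-42.1°

At s = jω = j200:
zero (s+200): 200 + j200 → |·| = √(200²+200²) = √80000 ≈ 282.84, ∠ = arctan(200/200) ≈ 45.00°
pole (s+10): 10 + j200 → |·| = √(10²+200²) = √40100 ≈ 200.25, ∠ = arctan(200/10) ≈ 87.14°
∠H = 45.00° − 87.14° = -42.14°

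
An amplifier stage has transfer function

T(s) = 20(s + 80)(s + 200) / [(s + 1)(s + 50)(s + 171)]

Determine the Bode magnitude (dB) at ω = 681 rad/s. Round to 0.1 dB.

-30.5 dB

At s = jω = j681:
zero (s+80): 80 + j681 → |·| = √(80²+681²) = √470161 ≈ 685.68, ∠ = arctan(681/80) ≈ 83.30°
zero (s+200): 200 + j681 → |·| = √(200²+681²) = √503761 ≈ 709.76, ∠ = arctan(681/200) ≈ 73.63°
pole (s+1): 1 + j681 → |·| = √(1²+681²) = √463762 ≈ 681, ∠ = arctan(681/1) ≈ 89.92°
pole (s+50): 50 + j681 → |·| = √(50²+681²) = √466261 ≈ 682.83, ∠ = arctan(681/50) ≈ 85.80°
pole (s+171): 171 + j681 → |·| = √(171²+681²) = √493002 ≈ 702.14, ∠ = arctan(681/171) ≈ 75.90°
|T| = 20 · 4.8667e+05 / 3.265e+08 ≈ 0.029811
Gain = 20 log₁₀(0.029811) ≈ -30.51 dB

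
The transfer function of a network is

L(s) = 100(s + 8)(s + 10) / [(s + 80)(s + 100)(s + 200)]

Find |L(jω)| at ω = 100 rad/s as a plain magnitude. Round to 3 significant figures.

0.249

At s = jω = j100:
zero (s+8): 8 + j100 → |·| = √(8²+100²) = √10064 ≈ 100.32, ∠ = arctan(100/8) ≈ 85.43°
zero (s+10): 10 + j100 → |·| = √(10²+100²) = √10100 ≈ 100.5, ∠ = arctan(100/10) ≈ 84.29°
pole (s+80): 80 + j100 → |·| = √(80²+100²) = √16400 ≈ 128.06, ∠ = arctan(100/80) ≈ 51.34°
pole (s+100): 100 + j100 → |·| = √(100²+100²) = √20000 ≈ 141.42, ∠ = arctan(100/100) ≈ 45.00°
pole (s+200): 200 + j100 → |·| = √(200²+100²) = √50000 ≈ 223.61, ∠ = arctan(100/200) ≈ 26.57°
|L| = 100 · 10082 / 4.0496e+06 ≈ 0.24896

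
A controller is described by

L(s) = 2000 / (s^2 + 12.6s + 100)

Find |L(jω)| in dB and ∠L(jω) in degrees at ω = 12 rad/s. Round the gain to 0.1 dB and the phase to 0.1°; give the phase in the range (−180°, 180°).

At s = jω = j12:
quadratic: (j12)² + 12.6·j12 + 100 = -44 + j151.2 → |·| ≈ 157.47, ∠ ≈ 106.23°
|L| = 2000 / 157.47 ≈ 12.701
Gain = 20 log₁₀(12.701) ≈ 22.08 dB
∠L = 0.00° − 106.23° = -106.23°

22.1 dB, -106.2°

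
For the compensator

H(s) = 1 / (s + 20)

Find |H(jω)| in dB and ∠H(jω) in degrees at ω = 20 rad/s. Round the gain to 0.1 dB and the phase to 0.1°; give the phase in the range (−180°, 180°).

-29.0 dB, -45.0°

Substitute s = j20:
Numerator: 1 = 1 + j0
Denominator: (j20) + 20 = 20 + j20
|N| = √(1² + 0²) ≈ 1, ∠N ≈ 0.00°
|D| = √(20² + 20²) ≈ 28.284, ∠D ≈ 45.00°
|H| = 1 / 28.284 ≈ 0.035356
Gain = 20 log₁₀(0.035356) ≈ -29.03 dB
∠H = 0.00° − 45.00° = -45.00°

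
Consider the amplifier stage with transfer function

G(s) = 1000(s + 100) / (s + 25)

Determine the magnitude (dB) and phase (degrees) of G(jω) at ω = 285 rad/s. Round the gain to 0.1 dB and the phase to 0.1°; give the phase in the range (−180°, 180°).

At s = jω = j285:
zero (s+100): 100 + j285 → |·| = √(100²+285²) = √91225 ≈ 302.03, ∠ = arctan(285/100) ≈ 70.67°
pole (s+25): 25 + j285 → |·| = √(25²+285²) = √81850 ≈ 286.09, ∠ = arctan(285/25) ≈ 84.99°
|G| = 1000 · 302.03 / 286.09 ≈ 1055.7
Gain = 20 log₁₀(1055.7) ≈ 60.47 dB
∠G = 70.67° − 84.99° = -14.32°

60.5 dB, -14.3°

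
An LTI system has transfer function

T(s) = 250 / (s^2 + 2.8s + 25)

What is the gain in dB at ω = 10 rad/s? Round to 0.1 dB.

9.9 dB

At s = jω = j10:
quadratic: (j10)² + 2.8·j10 + 25 = -75 + j28 → |·| ≈ 80.056, ∠ ≈ 159.53°
|T| = 250 / 80.056 ≈ 3.1228
Gain = 20 log₁₀(3.1228) ≈ 9.89 dB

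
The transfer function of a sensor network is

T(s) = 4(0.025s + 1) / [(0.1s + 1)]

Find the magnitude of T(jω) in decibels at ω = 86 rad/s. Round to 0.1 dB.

0.8 dB

At ω = 86 rad/s:
zero (1 + j86·0.025) = 1 + j2.15 → |·| ≈ 2.3712, ∠ ≈ 65.06°
pole (1 + j86·0.1) = 1 + j8.6 → |·| ≈ 8.6579, ∠ ≈ 83.37°
|T| = 4 · 2.3712 / (8.6579) ≈ 1.0955
Gain = 20 log₁₀(1.0955) ≈ 0.79 dB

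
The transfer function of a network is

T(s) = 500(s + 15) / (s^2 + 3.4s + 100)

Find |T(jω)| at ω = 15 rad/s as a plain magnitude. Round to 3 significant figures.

At s = jω = j15:
zero (s+15): 15 + j15 → |·| = √(15²+15²) = √450 ≈ 21.213, ∠ = arctan(15/15) ≈ 45.00°
quadratic: (j15)² + 3.4·j15 + 100 = -125 + j51 → |·| ≈ 135, ∠ ≈ 157.80°
|T| = 500 · 21.213 / 135 ≈ 78.567

78.6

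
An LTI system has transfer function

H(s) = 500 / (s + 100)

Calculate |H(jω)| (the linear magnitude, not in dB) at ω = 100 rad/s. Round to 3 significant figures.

3.54

Substitute s = j100:
Numerator: 500 = 500 + j0
Denominator: (j100) + 100 = 100 + j100
|N| = √(500² + 0²) ≈ 500, ∠N ≈ 0.00°
|D| = √(100² + 100²) ≈ 141.42, ∠D ≈ 45.00°
|H| = 500 / 141.42 ≈ 3.5356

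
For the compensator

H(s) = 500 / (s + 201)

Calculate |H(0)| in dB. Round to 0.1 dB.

7.9 dB

H(0) = 500 / 201 ≈ 2.4876
20 log₁₀(2.4876) ≈ 7.92 dB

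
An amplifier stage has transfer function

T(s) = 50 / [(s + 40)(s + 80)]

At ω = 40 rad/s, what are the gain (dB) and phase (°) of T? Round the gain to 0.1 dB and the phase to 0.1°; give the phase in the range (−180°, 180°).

At s = jω = j40:
pole (s+40): 40 + j40 → |·| = √(40²+40²) = √3200 ≈ 56.569, ∠ = arctan(40/40) ≈ 45.00°
pole (s+80): 80 + j40 → |·| = √(80²+40²) = √8000 ≈ 89.443, ∠ = arctan(40/80) ≈ 26.57°
|T| = 50 / 5059.7 ≈ 0.009882
Gain = 20 log₁₀(0.009882) ≈ -40.10 dB
∠T = 0.00° − 71.57° = -71.57°

-40.1 dB, -71.6°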